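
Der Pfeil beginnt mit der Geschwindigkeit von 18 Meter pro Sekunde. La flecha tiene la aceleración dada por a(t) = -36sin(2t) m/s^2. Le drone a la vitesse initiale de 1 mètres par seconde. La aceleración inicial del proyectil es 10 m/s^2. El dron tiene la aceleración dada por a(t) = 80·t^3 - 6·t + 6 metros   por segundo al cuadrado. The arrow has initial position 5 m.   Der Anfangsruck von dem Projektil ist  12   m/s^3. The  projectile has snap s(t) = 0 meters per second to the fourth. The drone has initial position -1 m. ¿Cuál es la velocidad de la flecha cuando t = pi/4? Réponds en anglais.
We need to integrate our acceleration equation a(t) = -36·sin(2·t) 1 time. The integral of acceleration is velocity. Using v(0) = 18, we get v(t) = 18·cos(2·t). We have velocity v(t) = 18·cos(2·t). Substituting t = pi/4: v(pi/4) = 0.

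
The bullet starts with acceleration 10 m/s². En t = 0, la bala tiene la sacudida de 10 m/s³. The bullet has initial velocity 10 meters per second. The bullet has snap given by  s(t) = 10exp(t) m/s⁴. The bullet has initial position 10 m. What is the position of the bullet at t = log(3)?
Starting from snap s(t) = 10·exp(t), we take 4 antiderivatives. Taking ∫s(t)dt and applying j(0) = 10, we find j(t) = 10·exp(t). Taking ∫j(t)dt and applying a(0) = 10, we find a(t) = 10·exp(t). The antiderivative of acceleration is velocity. Using v(0) = 10, we get v(t) = 10·exp(t). The integral of velocity, with x(0) = 10, gives position: x(t) = 10·exp(t). We have position x(t) = 10·exp(t). Substituting t = log(3): x(log(3)) = 30.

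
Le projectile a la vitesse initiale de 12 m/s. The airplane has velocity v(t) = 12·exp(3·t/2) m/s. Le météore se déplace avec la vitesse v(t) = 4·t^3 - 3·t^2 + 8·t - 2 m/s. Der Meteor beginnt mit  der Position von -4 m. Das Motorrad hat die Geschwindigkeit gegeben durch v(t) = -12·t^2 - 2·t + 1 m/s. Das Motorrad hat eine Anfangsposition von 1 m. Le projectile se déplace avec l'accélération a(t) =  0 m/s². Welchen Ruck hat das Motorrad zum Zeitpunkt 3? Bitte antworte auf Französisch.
Nous devons dériver notre équation de la vitesse v(t) = -12·t^2 - 2·t + 1 2 fois. La dérivée de la vitesse donne l'accélération: a(t) = -24·t - 2. En dérivant l'accélération, nous obtenons le jerk: j(t) = -24. Nous avons le jerk j(t) = -24. En substituant t = 3: j(3) = -24.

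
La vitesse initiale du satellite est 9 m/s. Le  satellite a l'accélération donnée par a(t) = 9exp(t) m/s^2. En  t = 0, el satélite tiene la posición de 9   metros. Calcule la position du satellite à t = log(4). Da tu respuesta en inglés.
To find the answer, we compute 2 integrals of a(t) = 9·exp(t). Integrating acceleration and using the initial condition v(0) = 9, we get v(t) = 9·exp(t). The antiderivative of velocity, with x(0) = 9, gives position: x(t) = 9·exp(t). From the given position equation x(t) = 9·exp(t), we substitute t = log(4) to get x = 36.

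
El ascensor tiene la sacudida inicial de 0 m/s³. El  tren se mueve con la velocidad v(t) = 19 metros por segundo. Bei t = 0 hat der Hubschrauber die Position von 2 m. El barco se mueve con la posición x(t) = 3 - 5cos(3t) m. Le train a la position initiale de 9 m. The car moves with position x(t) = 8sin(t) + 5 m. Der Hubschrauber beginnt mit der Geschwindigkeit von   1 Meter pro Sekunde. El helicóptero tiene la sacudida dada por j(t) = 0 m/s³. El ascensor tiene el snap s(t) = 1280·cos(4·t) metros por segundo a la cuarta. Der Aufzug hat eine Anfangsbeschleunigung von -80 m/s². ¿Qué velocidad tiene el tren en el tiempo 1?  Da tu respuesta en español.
De la ecuación de la velocidad v(t) = 19, sustituimos t = 1 para obtener v = 19.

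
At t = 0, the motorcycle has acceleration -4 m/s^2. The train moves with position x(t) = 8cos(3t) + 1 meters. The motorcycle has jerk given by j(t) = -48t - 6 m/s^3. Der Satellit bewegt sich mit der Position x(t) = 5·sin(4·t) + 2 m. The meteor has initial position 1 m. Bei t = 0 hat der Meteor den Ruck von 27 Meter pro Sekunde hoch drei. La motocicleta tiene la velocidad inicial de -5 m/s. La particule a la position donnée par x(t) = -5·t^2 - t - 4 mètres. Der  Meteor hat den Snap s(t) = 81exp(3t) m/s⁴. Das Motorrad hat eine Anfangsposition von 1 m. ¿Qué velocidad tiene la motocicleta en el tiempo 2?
Debemos encontrar la integral de nuestra ecuación de la sacudida j(t) = -48·t - 6 2 veces. La antiderivada de la sacudida, con a(0) = -4, da la aceleración: a(t) = -24·t^2 - 6·t - 4. Integrando la aceleración y usando la condición inicial v(0) = -5, obtenemos v(t) = -8·t^3 - 3·t^2 - 4·t - 5. Tenemos la velocidad v(t) = -8·t^3 - 3·t^2 - 4·t - 5. Sustituyendo t = 2: v(2) = -89.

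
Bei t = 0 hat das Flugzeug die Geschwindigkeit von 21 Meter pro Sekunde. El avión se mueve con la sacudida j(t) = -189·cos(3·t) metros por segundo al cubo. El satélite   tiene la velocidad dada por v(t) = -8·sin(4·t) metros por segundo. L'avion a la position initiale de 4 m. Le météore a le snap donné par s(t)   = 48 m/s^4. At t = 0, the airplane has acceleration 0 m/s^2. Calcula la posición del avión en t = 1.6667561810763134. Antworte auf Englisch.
We need to integrate our jerk equation j(t) = -189·cos(3·t) 3 times. Integrating jerk and using the initial condition a(0) = 0, we get a(t) = -63·sin(3·t). Taking ∫a(t)dt and applying v(0) = 21, we find v(t) = 21·cos(3·t). The integral of velocity is position. Using x(0) = 4, we get x(t) = 7·sin(3·t) + 4. From the given position equation x(t) = 7·sin(3·t) + 4, we substitute t = 1.6667561810763134 to get x = -2.71193645169744.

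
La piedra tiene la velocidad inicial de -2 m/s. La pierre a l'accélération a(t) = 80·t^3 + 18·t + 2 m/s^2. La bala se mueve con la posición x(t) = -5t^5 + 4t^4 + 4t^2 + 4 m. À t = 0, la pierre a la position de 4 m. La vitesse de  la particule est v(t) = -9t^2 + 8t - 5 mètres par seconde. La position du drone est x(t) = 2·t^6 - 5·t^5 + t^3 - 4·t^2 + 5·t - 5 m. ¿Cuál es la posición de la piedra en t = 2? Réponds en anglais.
Starting from acceleration a(t) = 80·t^3 + 18·t + 2, we take 2 integrals. Finding the integral of a(t) and using v(0) = -2: v(t) = 20·t^4 + 9·t^2 + 2·t - 2. Taking ∫v(t)dt and applying x(0) = 4, we find x(t) = 4·t^5 + 3·t^3 + t^2 - 2·t + 4. From the given position equation x(t) = 4·t^5 + 3·t^3 + t^2 - 2·t + 4, we substitute t = 2 to get x = 156.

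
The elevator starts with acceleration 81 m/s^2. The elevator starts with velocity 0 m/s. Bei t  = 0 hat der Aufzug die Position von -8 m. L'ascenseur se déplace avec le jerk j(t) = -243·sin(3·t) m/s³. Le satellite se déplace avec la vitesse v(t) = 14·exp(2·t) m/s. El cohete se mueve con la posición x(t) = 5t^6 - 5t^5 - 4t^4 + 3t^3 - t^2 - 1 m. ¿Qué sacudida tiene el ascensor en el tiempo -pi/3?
Tenemos la sacudida j(t) = -243·sin(3·t). Sustituyendo t = -pi/3: j(-pi/3) = 0.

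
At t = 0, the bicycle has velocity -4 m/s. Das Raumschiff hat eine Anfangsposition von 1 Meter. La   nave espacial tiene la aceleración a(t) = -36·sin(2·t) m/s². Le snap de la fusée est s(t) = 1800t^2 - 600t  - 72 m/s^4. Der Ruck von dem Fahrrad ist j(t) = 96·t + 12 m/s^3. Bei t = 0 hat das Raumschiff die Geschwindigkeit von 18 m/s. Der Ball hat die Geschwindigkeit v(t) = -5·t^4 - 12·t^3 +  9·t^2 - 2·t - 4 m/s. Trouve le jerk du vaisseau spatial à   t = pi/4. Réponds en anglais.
To solve this, we need to take 1 derivative of our acceleration equation a(t) = -36·sin(2·t). The derivative of acceleration gives jerk: j(t) = -72·cos(2·t). We have jerk j(t) = -72·cos(2·t). Substituting t = pi/4: j(pi/4) = 0.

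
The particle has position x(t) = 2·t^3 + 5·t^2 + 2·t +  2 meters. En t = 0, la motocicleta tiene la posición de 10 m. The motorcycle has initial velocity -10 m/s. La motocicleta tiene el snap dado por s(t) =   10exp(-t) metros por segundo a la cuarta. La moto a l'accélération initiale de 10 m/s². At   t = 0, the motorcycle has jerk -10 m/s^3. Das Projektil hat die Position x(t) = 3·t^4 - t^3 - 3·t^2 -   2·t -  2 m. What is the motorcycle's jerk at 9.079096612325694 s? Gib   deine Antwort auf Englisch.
Starting from snap s(t) = 10·exp(-t), we take 1 integral. The antiderivative of snap, with j(0) = -10, gives jerk: j(t) = -10·exp(-t). We have jerk j(t) = -10·exp(-t). Substituting t = 9.079096612325694: j(9.079096612325694) = -0.00114024569333042.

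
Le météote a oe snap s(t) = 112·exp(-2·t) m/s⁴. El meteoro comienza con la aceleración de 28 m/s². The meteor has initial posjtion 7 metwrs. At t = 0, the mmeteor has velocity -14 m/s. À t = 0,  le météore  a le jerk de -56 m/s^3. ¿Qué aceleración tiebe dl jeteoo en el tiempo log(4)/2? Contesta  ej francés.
Nous devons intégrer notre équation du snap s(t) = 112·exp(-2·t) 2 fois. L'intégrale du snap, avec j(0) = -56, donne le jerk: j(t) = -56·exp(-2·t). En prenant ∫j(t)dt et en appliquant a(0) = 28, nous trouvons a(t) = 28·exp(-2·t). Nous avons l'accélération a(t) = 28·exp(-2·t). En substituant t = log(4)/2: a(log(4)/2) = 7.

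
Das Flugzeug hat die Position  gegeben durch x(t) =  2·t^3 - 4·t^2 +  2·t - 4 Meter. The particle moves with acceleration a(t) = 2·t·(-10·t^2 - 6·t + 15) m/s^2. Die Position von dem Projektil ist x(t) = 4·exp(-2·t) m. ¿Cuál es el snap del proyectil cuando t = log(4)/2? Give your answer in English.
Starting from position x(t) = 4·exp(-2·t), we take 4 derivatives. Taking d/dt of x(t), we find v(t) = -8·exp(-2·t). The derivative of velocity gives acceleration: a(t) = 16·exp(-2·t). The derivative of acceleration gives jerk: j(t) = -32·exp(-2·t). The derivative of jerk gives snap: s(t) = 64·exp(-2·t). Using s(t) = 64·exp(-2·t) and substituting t = log(4)/2, we find s = 16.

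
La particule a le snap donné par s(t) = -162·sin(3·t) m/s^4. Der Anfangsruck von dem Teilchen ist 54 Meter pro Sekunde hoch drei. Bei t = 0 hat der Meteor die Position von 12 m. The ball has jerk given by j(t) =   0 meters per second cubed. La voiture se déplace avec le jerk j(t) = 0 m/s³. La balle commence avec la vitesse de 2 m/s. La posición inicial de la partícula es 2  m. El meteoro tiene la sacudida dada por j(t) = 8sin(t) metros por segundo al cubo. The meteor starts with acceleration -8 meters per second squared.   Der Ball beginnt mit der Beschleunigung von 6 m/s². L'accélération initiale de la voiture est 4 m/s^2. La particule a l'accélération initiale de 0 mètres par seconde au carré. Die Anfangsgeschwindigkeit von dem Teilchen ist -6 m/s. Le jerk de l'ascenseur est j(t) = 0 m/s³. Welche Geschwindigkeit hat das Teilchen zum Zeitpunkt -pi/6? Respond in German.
Um dies zu lösen, müssen wir 3 Integrale unserer Gleichung für den Snap s(t) = -162·sin(3·t) finden. Das Integral von dem Snap, mit j(0) = 54, ergibt den Ruck: j(t) = 54·cos(3·t). Das Integral von dem Ruck, mit a(0) = 0, ergibt die Beschleunigung: a(t) = 18·sin(3·t). Mit ∫a(t)dt und Anwendung von v(0) = -6, finden wir v(t) = -6·cos(3·t). Mit v(t) = -6·cos(3·t) und Einsetzen von t = -pi/6, finden wir v = 0.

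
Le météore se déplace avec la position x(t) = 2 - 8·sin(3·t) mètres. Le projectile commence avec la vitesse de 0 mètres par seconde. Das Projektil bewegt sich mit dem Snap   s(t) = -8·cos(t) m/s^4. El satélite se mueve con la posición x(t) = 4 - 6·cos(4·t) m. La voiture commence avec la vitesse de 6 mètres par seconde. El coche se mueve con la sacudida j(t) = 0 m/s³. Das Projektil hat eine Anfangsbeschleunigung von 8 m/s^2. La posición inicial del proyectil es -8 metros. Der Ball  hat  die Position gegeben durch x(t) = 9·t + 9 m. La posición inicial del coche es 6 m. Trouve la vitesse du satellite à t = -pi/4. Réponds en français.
En partant de la position x(t) = 4 - 6·cos(4·t), nous prenons 1 dérivée. En prenant d/dt de x(t), nous trouvons v(t) = 24·sin(4·t). Nous avons la vitesse v(t) = 24·sin(4·t). En substituant t = -pi/4: v(-pi/4) = 0.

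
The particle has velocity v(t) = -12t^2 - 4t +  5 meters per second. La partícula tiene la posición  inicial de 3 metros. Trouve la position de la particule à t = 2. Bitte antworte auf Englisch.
We need to integrate our velocity equation v(t) = -12·t^2 - 4·t + 5 1 time. Integrating velocity and using the initial condition x(0) = 3, we get x(t) = -4·t^3 - 2·t^2 + 5·t + 3. From the given position equation x(t) = -4·t^3 - 2·t^2 + 5·t + 3, we substitute t = 2 to get x = -27.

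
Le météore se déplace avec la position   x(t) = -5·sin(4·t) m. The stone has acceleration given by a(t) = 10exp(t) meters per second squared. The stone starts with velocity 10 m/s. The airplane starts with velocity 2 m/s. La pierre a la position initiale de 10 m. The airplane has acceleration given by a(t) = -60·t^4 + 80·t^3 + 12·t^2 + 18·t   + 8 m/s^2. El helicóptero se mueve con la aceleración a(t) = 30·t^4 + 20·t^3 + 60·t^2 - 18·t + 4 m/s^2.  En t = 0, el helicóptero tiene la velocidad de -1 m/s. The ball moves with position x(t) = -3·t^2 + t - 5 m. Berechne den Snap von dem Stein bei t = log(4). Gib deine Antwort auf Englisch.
To solve this, we need to take 2 derivatives of our acceleration equation a(t) = 10·exp(t). Taking d/dt of a(t), we find j(t) = 10·exp(t). Differentiating jerk, we get snap: s(t) = 10·exp(t). Using s(t) = 10·exp(t) and substituting t = log(4), we find s = 40.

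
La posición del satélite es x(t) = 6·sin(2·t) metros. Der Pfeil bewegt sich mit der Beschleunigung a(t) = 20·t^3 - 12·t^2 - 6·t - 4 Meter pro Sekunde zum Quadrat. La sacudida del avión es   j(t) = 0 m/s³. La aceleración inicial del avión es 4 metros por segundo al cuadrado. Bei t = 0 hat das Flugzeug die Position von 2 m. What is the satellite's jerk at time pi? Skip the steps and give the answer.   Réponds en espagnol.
La respuesta es -48.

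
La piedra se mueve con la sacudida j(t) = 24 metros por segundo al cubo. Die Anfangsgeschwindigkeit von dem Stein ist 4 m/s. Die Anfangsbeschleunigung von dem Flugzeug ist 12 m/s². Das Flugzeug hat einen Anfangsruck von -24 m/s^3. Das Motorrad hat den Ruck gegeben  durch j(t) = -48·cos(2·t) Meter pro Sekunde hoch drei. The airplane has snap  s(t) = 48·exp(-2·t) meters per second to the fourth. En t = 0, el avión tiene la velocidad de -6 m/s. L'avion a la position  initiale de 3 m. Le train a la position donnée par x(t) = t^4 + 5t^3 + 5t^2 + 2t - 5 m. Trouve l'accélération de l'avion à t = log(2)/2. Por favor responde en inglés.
Starting from snap s(t) = 48·exp(-2·t), we take 2 integrals. The antiderivative of snap, with j(0) = -24, gives jerk: j(t) = -24·exp(-2·t). Finding the antiderivative of j(t) and using a(0) = 12: a(t) = 12·exp(-2·t). We have acceleration a(t) = 12·exp(-2·t). Substituting t = log(2)/2: a(log(2)/2) = 6.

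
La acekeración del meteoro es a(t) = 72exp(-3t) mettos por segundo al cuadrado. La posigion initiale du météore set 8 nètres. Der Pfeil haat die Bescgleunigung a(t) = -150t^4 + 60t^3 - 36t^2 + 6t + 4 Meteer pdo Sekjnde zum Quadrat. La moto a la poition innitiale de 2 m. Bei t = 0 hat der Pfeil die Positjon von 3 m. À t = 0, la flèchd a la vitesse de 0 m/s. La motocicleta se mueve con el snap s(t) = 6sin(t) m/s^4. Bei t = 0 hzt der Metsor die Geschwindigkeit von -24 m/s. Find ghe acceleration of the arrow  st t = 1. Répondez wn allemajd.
Wir haben die Beschleunigung a(t) = -150·t^4 + 60·t^3 - 36·t^2 + 6·t + 4. Durch Einsetzen von t = 1: a(1) = -116.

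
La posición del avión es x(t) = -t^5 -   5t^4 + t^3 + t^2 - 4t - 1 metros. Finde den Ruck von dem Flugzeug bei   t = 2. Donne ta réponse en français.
Pour résoudre ceci, nous devons prendre 3 dérivées de notre équation de la position x(t) = -t^5 - 5·t^4 + t^3 + t^2 - 4·t - 1. La dérivée de la position donne la vitesse: v(t) = -5·t^4 - 20·t^3 + 3·t^2 + 2·t - 4. En dérivant la vitesse, nous obtenons l'accélération: a(t) = -20·t^3 - 60·t^2 + 6·t + 2. La dérivée de l'accélération donne le jerk: j(t) = -60·t^2 - 120·t + 6. En utilisant j(t) = -60·t^2 - 120·t + 6 et en substituant t = 2, nous trouvons j = -474.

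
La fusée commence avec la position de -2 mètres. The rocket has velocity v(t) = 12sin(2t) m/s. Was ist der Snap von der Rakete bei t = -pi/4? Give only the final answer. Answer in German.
Bei t = -pi/4, s = 0.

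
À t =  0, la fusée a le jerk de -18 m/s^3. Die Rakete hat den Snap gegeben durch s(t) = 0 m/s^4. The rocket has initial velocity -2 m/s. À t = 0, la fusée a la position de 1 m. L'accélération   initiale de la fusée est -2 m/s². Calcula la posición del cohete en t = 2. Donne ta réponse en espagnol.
Para resolver esto, necesitamos tomar 4 integrales de nuestra ecuación del snap s(t) = 0. Tomando ∫s(t)dt y aplicando j(0) = -18, encontramos j(t) = -18. La antiderivada de la sacudida, con a(0) = -2, da la aceleración: a(t) = -18·t - 2. La integral de la aceleración es la velocidad. Usando v(0) = -2, obtenemos v(t) = -9·t^2 - 2·t - 2. La antiderivada de la velocidad, con x(0) = 1, da la posición: x(t) = -3·t^3 - t^2 - 2·t + 1. De la ecuación de la posición x(t) = -3·t^3 - t^2 - 2·t + 1, sustituimos t = 2 para obtener x = -31.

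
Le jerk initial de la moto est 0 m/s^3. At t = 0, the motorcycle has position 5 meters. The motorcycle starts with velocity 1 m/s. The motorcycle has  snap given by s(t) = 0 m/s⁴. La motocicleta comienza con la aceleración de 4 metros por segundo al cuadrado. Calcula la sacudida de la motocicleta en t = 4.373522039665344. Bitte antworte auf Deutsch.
Ausgehend von dem Snap s(t) = 0, nehmen wir 1 Stammfunktion. Das Integral von dem Snap, mit j(0) = 0, ergibt den Ruck: j(t) = 0. Mit j(t) = 0 und Einsetzen von t = 4.373522039665344, finden wir j = 0.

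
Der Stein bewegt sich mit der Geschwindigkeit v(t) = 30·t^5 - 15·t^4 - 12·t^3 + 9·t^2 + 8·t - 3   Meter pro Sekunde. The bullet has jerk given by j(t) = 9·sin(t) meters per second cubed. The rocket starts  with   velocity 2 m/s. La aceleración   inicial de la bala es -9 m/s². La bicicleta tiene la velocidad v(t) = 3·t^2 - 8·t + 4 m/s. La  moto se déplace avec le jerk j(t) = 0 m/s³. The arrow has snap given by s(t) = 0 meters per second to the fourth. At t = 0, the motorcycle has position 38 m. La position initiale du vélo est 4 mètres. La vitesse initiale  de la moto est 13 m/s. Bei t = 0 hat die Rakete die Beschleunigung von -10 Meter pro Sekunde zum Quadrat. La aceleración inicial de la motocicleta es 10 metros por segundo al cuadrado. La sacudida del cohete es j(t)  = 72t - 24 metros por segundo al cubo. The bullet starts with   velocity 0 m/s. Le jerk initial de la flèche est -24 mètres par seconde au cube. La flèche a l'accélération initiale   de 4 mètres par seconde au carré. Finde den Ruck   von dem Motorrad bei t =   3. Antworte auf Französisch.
En utilisant j(t) = 0 et en substituant t = 3, nous trouvons j = 0.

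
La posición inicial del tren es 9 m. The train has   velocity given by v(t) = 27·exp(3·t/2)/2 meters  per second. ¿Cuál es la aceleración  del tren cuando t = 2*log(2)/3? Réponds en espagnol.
Partiendo de la velocidad v(t) = 27·exp(3·t/2)/2, tomamos 1 derivada. Tomando d/dt de v(t), encontramos a(t) = 81·exp(3·t/2)/4. Tenemos la aceleración a(t) = 81·exp(3·t/2)/4. Sustituyendo t = 2*log(2)/3: a(2*log(2)/3) = 81/2.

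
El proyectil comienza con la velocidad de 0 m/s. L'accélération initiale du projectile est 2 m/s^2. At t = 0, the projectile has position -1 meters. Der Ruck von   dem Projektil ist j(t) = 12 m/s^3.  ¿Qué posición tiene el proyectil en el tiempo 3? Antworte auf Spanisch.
Debemos encontrar la antiderivada de nuestra ecuación de la sacudida j(t) = 12 3 veces. La antiderivada de la sacudida, con a(0) = 2, da la aceleración: a(t) = 12·t + 2. Integrando la aceleración y usando la condición inicial v(0) = 0, obtenemos v(t) = 2·t·(3·t + 1). Integrando la velocidad y usando la condición inicial x(0) = -1, obtenemos x(t) = 2·t^3 + t^2 - 1. Tenemos la posición x(t) = 2·t^3 + t^2 - 1. Sustituyendo t = 3: x(3) = 62.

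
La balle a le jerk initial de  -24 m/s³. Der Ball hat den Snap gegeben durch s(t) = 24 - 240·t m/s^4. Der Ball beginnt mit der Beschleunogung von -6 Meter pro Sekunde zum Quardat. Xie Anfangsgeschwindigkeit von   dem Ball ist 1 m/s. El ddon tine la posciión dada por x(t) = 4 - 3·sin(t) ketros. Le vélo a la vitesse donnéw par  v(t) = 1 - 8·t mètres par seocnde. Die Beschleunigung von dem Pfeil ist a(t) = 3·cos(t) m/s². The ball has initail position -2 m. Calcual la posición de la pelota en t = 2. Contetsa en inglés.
To find the answer, we compute 4 integrals of s(t) = 24 - 240·t. The antiderivative of snap is jerk. Using j(0) = -24, we get j(t) = -120·t^2 + 24·t - 24. Integrating jerk and using the initial condition a(0) = -6, we get a(t) = -40·t^3 + 12·t^2 - 24·t - 6. Integrating acceleration and using the initial condition v(0) = 1, we get v(t) = -10·t^4 + 4·t^3 - 12·t^2 - 6·t + 1. The antiderivative of velocity is position. Using x(0) = -2, we get x(t) = -2·t^5 + t^4 - 4·t^3 - 3·t^2 + t - 2. We have position x(t) = -2·t^5 + t^4 - 4·t^3 - 3·t^2 + t - 2. Substituting t = 2: x(2) = -92.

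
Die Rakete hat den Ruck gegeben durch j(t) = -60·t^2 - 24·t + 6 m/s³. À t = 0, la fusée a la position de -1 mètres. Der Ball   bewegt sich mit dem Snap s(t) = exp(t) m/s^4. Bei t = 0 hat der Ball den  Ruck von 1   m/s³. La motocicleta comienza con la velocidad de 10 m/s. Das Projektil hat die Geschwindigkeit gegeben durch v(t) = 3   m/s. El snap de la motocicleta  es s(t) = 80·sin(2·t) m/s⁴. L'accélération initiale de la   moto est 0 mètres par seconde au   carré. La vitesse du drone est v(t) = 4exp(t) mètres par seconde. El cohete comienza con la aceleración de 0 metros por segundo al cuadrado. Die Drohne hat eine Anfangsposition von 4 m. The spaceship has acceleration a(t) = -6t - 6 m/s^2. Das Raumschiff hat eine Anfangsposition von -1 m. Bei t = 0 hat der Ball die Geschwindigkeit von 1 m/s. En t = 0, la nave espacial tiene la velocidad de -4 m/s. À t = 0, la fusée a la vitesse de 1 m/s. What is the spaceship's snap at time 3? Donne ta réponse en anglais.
To solve this, we need to take 2 derivatives of our acceleration equation a(t) = -6·t - 6. Differentiating acceleration, we get jerk: j(t) = -6. The derivative of jerk gives snap: s(t) = 0. From the given snap equation s(t) = 0, we substitute t = 3 to get s = 0.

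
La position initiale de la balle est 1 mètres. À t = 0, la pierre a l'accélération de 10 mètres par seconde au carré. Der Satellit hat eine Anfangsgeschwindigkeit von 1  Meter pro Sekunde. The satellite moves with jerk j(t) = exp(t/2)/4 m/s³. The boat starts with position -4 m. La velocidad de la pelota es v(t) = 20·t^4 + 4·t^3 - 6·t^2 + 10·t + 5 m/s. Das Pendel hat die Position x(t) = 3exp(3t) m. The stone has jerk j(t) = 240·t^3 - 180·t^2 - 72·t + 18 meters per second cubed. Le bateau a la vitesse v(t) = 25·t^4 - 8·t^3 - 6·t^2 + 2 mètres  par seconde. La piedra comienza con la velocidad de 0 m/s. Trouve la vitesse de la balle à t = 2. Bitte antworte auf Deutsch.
Mit v(t) = 20·t^4 + 4·t^3 - 6·t^2 + 10·t + 5 und Einsetzen von t = 2, finden wir v = 353.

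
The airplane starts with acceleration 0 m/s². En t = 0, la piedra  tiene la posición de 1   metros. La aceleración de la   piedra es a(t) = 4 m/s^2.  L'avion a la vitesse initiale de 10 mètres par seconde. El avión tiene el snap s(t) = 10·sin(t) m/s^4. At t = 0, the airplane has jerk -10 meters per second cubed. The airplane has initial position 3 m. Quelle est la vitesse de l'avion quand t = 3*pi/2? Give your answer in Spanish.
Necesitamos integrar nuestra ecuación del snap s(t) = 10·sin(t) 3 veces. Integrando el snap y usando la condición inicial j(0) = -10, obtenemos j(t) = -10·cos(t). La antiderivada de la sacudida, con a(0) = 0, da la aceleración: a(t) = -10·sin(t). Integrando la aceleración y usando la condición inicial v(0) = 10, obtenemos v(t) = 10·cos(t). De la ecuación de la velocidad v(t) = 10·cos(t), sustituimos t = 3*pi/2 para obtener v = 0.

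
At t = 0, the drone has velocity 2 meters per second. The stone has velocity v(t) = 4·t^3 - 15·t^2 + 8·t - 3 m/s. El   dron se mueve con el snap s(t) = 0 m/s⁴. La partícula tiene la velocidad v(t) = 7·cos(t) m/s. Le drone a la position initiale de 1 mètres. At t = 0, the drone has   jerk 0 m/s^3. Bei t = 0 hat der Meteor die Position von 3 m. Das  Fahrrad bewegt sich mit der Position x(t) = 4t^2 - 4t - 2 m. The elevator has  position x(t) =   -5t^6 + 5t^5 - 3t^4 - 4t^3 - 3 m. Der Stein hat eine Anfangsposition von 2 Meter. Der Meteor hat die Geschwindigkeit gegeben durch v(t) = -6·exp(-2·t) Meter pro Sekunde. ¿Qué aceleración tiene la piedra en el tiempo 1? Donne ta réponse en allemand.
Wir müssen unsere Gleichung für die Geschwindigkeit v(t) = 4·t^3 - 15·t^2 + 8·t - 3 1-mal ableiten. Durch Ableiten von der Geschwindigkeit erhalten wir die Beschleunigung: a(t) = 12·t^2 - 30·t + 8. Aus der Gleichung für die Beschleunigung a(t) = 12·t^2 - 30·t + 8, setzen wir t = 1 ein und erhalten a = -10.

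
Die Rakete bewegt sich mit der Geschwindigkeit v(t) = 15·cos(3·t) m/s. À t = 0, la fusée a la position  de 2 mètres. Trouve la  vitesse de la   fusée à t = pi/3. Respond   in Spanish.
Usando v(t) = 15·cos(3·t) y sustituyendo t = pi/3, encontramos v = -15.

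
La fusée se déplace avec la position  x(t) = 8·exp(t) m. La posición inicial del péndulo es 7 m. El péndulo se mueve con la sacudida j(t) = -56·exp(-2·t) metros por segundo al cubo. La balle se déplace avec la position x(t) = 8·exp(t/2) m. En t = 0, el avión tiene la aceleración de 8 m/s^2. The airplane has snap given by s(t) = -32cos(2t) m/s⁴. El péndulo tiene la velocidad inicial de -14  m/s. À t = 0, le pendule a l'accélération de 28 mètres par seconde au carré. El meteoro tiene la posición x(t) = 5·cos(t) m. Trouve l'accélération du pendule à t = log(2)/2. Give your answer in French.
Nous devons trouver la primitive de notre équation du jerk j(t) = -56·exp(-2·t) 1 fois. En intégrant le jerk et en utilisant la condition initiale a(0) = 28, nous obtenons a(t) = 28·exp(-2·t). En utilisant a(t) = 28·exp(-2·t) et en substituant t = log(2)/2, nous trouvons a = 14.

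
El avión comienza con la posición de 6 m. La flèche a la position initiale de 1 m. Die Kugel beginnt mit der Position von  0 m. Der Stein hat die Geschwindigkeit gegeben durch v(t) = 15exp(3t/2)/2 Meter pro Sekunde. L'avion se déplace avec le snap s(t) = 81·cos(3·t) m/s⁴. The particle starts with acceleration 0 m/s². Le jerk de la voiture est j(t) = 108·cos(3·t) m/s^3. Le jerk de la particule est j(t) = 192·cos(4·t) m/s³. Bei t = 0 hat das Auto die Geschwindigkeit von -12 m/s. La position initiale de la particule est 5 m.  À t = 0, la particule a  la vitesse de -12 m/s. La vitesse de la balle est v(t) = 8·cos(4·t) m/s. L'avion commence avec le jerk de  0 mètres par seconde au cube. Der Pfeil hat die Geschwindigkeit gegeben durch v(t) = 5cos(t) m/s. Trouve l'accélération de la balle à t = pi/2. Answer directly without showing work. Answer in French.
L'accélération à t = pi/2 est a = 0.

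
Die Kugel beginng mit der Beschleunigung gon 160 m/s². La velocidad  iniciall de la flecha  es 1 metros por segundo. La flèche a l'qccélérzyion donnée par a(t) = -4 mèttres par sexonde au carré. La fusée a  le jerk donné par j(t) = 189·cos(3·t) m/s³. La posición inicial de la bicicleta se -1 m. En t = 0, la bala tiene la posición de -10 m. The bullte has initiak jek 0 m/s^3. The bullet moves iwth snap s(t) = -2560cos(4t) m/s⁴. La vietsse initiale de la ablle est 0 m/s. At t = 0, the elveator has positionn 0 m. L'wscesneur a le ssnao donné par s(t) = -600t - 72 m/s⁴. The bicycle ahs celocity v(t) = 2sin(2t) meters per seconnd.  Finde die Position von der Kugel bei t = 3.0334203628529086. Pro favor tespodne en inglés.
We need to integrate our snap equation s(t) = -2560·cos(4·t) 4 times. The antiderivative of snap is jerk. Using j(0) = 0, we get j(t) = -640·sin(4·t). Integrating jerk and using the initial condition a(0) = 160, we get a(t) = 160·cos(4·t). The integral of acceleration is velocity. Using v(0) = 0, we get v(t) = 40·sin(4·t). The antiderivative of velocity, with x(0) = -10, gives position: x(t) = -10·cos(4·t). Using x(t) = -10·cos(4·t) and substituting t = 3.0334203628529086, we find x = -9.07841430875049.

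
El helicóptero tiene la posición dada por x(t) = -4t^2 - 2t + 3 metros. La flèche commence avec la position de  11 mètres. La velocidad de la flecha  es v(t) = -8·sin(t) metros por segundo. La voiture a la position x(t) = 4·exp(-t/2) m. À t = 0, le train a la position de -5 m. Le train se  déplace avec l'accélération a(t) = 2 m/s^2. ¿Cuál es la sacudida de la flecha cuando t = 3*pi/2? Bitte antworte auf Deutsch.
Wir müssen unsere Gleichung für die Geschwindigkeit v(t) = -8·sin(t) 2-mal ableiten. Durch Ableiten von der Geschwindigkeit erhalten wir die Beschleunigung: a(t) = -8·cos(t). Durch Ableiten von der Beschleunigung erhalten wir den Ruck: j(t) = 8·sin(t). Wir haben den Ruck j(t) = 8·sin(t). Durch Einsetzen von t = 3*pi/2: j(3*pi/2) = -8.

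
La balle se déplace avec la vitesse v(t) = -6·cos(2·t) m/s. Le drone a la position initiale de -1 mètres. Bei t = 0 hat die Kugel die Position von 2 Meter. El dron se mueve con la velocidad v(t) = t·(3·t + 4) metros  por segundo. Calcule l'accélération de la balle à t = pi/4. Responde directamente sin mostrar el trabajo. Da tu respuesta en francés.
a(pi/4) = 12.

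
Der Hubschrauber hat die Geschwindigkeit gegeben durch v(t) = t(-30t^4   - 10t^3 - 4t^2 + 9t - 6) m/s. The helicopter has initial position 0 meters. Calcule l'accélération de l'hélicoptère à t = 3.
En partant de la vitesse v(t) = t·(-30·t^4 - 10·t^3 - 4·t^2 + 9·t - 6), nous prenons 1 dérivée. La dérivée de la vitesse donne l'accélération: a(t) = -30·t^4 - 10·t^3 - 4·t^2 + t·(-120·t^3 - 30·t^2 - 8·t + 9) + 9·t - 6. Nous avons l'accélération a(t) = -30·t^4 - 10·t^3 - 4·t^2 + t·(-120·t^3 - 30·t^2 - 8·t + 9) + 9·t - 6. En substituant t = 3: a(3) = -13290.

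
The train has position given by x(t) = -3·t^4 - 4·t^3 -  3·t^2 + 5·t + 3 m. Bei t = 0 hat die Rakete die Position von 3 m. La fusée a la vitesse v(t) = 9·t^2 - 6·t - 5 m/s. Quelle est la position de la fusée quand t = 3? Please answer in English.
We must find the integral of our velocity equation v(t) = 9·t^2 - 6·t - 5 1 time. Finding the integral of v(t) and using x(0) = 3: x(t) = 3·t^3 - 3·t^2 - 5·t + 3. We have position x(t) = 3·t^3 - 3·t^2 - 5·t + 3. Substituting t = 3: x(3) = 42.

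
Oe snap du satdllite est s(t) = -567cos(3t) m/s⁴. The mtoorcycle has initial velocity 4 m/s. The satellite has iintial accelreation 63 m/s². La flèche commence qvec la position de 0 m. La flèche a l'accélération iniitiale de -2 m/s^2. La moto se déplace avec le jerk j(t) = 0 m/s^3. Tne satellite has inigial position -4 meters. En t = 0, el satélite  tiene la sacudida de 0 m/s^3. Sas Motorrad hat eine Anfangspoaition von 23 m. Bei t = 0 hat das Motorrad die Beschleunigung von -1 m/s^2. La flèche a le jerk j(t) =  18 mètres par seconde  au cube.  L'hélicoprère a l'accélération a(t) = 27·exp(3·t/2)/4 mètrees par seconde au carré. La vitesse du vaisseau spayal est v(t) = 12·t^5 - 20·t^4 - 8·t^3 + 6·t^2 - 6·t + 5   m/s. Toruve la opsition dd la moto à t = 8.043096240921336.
Nous devons trouver la primitive de notre équation du jerk j(t) = 0 3 fois. En intégrant le jerk et en utilisant la condition initiale a(0) = -1, nous obtenons a(t) = -1. La primitive de l'accélération, avec v(0) = 4, donne la vitesse: v(t) = 4 - t. En intégrant la vitesse et en utilisant la condition initiale x(0) = 23, nous obtenons x(t) = -t^2/2 + 4·t + 23. En utilisant x(t) = -t^2/2 + 4·t + 23 et en substituant t = 8.043096240921336, nous trouvons x = 22.8266863933239.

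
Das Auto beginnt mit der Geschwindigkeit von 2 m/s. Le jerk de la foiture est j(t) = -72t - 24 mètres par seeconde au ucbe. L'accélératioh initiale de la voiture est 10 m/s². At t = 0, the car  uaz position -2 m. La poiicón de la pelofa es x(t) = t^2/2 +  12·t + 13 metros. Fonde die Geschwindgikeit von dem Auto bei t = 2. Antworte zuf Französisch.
Nous devons trouver l'intégrale de notre équation du jerk j(t) = -72·t - 24 2 fois. La primitive du jerk, avec a(0) = 10, donne l'accélération: a(t) = -36·t^2 - 24·t + 10. L'intégrale de l'accélération, avec v(0) = 2, donne la vitesse: v(t) = -12·t^3 - 12·t^2 + 10·t + 2. Nous avons la vitesse v(t) = -12·t^3 - 12·t^2 + 10·t + 2. En substituant t = 2: v(2) = -122.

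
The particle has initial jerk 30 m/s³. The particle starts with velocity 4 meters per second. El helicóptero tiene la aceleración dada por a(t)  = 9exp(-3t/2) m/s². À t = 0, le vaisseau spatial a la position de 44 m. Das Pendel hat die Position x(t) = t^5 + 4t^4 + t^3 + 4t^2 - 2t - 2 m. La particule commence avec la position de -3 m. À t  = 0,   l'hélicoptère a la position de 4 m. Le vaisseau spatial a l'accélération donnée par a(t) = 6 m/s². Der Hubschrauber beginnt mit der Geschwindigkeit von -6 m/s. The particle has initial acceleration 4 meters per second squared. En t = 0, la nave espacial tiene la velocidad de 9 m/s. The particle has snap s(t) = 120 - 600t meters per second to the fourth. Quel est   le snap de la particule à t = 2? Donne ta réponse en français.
Nous avons le snap s(t) = 120 - 600·t. En substituant t = 2: s(2) = -1080.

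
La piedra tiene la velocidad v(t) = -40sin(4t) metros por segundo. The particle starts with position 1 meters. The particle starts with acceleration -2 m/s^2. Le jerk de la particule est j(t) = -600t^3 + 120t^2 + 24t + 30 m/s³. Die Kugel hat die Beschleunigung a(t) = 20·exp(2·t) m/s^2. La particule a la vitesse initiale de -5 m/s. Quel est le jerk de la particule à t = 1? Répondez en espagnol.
Usando j(t) = -600·t^3 + 120·t^2 + 24·t + 30 y sustituyendo t = 1, encontramos j = -426.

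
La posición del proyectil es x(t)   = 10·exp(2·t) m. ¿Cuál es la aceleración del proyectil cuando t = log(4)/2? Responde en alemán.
Um dies zu lösen, müssen wir 2 Ableitungen unserer Gleichung für die Position x(t) = 10·exp(2·t) nehmen. Durch Ableiten von der Position erhalten wir die Geschwindigkeit: v(t) = 20·exp(2·t). Die Ableitung von der Geschwindigkeit ergibt die Beschleunigung: a(t) = 40·exp(2·t). Aus der Gleichung für die Beschleunigung a(t) = 40·exp(2·t), setzen wir t = log(4)/2 ein und erhalten a = 160.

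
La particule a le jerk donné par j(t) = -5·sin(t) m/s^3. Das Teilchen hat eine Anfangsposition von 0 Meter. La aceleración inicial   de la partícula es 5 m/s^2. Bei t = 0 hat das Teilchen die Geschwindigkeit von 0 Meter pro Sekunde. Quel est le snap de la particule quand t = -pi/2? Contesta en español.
Para resolver esto, necesitamos tomar 1 derivada de nuestra ecuación de la sacudida j(t) = -5·sin(t). Tomando d/dt de j(t), encontramos s(t) = -5·cos(t). Tenemos el snap s(t) = -5·cos(t). Sustituyendo t = -pi/2: s(-pi/2) = 0.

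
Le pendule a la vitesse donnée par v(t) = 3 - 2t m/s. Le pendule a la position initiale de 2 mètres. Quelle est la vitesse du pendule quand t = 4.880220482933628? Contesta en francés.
Nous avons la vitesse v(t) = 3 - 2·t. En substituant t = 4.880220482933628: v(4.880220482933628) = -6.76044096586726.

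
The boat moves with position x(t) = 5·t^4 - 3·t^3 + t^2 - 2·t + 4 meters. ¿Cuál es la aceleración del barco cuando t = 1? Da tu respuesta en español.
Partiendo de la posición x(t) = 5·t^4 - 3·t^3 + t^2 - 2·t + 4, tomamos 2 derivadas. Derivando la posición, obtenemos la velocidad: v(t) = 20·t^3 - 9·t^2 + 2·t - 2. La derivada de la velocidad da la aceleración: a(t) = 60·t^2 - 18·t + 2. Tenemos la aceleración a(t) = 60·t^2 - 18·t + 2. Sustituyendo t = 1: a(1) = 44.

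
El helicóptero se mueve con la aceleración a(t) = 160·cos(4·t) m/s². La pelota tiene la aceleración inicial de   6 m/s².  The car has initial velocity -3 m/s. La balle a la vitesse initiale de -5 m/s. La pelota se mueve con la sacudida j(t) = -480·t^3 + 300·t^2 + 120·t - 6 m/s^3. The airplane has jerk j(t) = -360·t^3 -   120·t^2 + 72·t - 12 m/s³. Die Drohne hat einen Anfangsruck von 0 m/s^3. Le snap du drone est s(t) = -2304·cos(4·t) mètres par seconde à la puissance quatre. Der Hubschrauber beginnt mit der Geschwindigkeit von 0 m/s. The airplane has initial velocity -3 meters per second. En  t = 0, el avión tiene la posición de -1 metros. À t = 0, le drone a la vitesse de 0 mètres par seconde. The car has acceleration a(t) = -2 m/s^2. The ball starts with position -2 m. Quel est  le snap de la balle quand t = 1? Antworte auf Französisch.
En partant du jerk j(t) = -480·t^3 + 300·t^2 + 120·t - 6, nous prenons 1 dérivée. En prenant d/dt de j(t), nous trouvons s(t) = -1440·t^2 + 600·t + 120. Nous avons le snap s(t) = -1440·t^2 + 600·t + 120. En substituant t = 1: s(1) = -720.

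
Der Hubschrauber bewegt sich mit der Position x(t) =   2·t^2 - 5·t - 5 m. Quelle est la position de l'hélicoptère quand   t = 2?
De l'équation de la position x(t) = 2·t^2 - 5·t - 5, nous substituons t = 2 pour obtenir x = -7.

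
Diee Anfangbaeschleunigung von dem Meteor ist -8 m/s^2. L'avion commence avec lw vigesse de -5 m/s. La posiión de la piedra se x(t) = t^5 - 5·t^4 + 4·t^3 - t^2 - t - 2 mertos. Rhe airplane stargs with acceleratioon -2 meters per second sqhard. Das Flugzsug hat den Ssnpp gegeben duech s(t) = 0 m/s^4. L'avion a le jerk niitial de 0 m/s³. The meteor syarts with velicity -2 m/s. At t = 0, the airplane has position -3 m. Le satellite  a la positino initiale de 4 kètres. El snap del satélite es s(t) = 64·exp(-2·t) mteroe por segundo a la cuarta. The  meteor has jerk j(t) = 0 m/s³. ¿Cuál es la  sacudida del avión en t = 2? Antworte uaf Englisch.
We need to integrate our snap equation s(t) = 0 1 time. The antiderivative of snap is jerk. Using j(0) = 0, we get j(t) = 0. We have jerk j(t) = 0. Substituting t = 2: j(2) = 0.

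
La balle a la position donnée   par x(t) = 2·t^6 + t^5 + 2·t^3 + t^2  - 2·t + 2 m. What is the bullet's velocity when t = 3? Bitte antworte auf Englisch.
Starting from position x(t) = 2·t^6 + t^5 + 2·t^3 + t^2 - 2·t + 2, we take 1 derivative. The derivative of position gives velocity: v(t) = 12·t^5 + 5·t^4 + 6·t^2 + 2·t - 2. We have velocity v(t) = 12·t^5 + 5·t^4 + 6·t^2 + 2·t - 2. Substituting t = 3: v(3) = 3379.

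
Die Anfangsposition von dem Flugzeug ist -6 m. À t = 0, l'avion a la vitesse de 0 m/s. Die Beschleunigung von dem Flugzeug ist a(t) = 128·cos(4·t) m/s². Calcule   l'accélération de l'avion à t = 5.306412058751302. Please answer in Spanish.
Tenemos la aceleración a(t) = 128·cos(4·t). Sustituyendo t = 5.306412058751302: a(5.306412058751302) = -92.2925776778584.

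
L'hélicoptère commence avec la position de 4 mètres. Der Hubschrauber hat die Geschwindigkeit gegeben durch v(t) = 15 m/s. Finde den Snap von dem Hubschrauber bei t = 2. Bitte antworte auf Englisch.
Starting from velocity v(t) = 15, we take 3 derivatives. Differentiating velocity, we get acceleration: a(t) = 0. The derivative of acceleration gives jerk: j(t) = 0. Taking d/dt of j(t), we find s(t) = 0. Using s(t) = 0 and substituting t = 2, we find s = 0.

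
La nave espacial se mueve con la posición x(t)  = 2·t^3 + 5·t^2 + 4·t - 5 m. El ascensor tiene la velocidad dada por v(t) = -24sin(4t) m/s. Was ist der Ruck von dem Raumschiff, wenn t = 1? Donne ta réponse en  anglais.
Starting from position x(t) = 2·t^3 + 5·t^2 + 4·t - 5, we take 3 derivatives. Differentiating position, we get velocity: v(t) = 6·t^2 + 10·t + 4. The derivative of velocity gives acceleration: a(t) = 12·t + 10. Taking d/dt of a(t), we find j(t) = 12. Using j(t) = 12 and substituting t = 1, we find j = 12.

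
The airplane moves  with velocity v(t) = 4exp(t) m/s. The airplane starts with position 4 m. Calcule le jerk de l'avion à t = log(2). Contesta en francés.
Nous devons dériver notre équation de la vitesse v(t) = 4·exp(t) 2 fois. La dérivée de la vitesse donne l'accélération: a(t) = 4·exp(t). En prenant d/dt de a(t), nous trouvons j(t) = 4·exp(t). De l'équation du jerk j(t) = 4·exp(t), nous substituons t = log(2) pour obtenir j = 8.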